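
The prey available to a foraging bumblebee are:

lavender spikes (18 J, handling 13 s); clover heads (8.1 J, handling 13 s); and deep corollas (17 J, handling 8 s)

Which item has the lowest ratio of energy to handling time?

Profitability E/h (J/s): lavender spikes = 18/13 = 1.38, clover heads = 8.1/13 = 0.623, deep corollas = 17/8 = 2.12.
Ranked: deep corollas > lavender spikes > clover heads.

clover heads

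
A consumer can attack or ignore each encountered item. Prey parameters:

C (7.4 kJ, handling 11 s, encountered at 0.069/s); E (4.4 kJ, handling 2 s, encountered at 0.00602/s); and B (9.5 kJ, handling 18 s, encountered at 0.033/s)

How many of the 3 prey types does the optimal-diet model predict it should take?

3

Profitabilities (E/h, kJ/s): E 2.2, C 0.673, B 0.528. Add prey in this order while the next type's profitability exceeds the intake rate on those already taken.
Rate on top 1: 0.02617. C: 0.673 > 0.02617 → include.
Rate on top 2: 0.3033. B: 0.528 > 0.3033 → include.
Optimal diet: E, C, B — 3 of 3 types.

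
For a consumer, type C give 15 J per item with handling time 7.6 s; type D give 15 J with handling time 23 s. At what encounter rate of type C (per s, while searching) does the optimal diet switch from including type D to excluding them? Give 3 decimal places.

0.065 per s

At the threshold, the rate on type C alone equals the profitability of type D: λ·15/(1 + λ·7.6) = 15/23 = 0.6522.
Rearranging, λ(15 − 0.6522×7.6) = 0.6522, so λ = 0.6522/10.04 = 0.06494 per s.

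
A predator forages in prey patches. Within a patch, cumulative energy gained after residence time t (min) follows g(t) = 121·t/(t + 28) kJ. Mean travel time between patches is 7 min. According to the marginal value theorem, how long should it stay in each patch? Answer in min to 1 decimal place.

By the marginal value theorem, leave when the instantaneous gain rate g'(t) equals the habitat-wide average g(t)/(T + t).
g'(t) = 121·28/(t + 28)². Setting 121·28/(t+28)² = 121t/[(t+28)(7+t)] gives 28(7+t) = t(t+28), so t² = 28×7 = 196.
t* = √196 = 14 min.

14.0 min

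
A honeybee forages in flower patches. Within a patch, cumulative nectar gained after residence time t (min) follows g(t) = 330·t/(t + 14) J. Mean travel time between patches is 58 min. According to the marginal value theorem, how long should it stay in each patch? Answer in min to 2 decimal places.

28.50 min

Maximise g(t)/(T+t): set derivative to zero → g'(t)(T+t) = g(t).
g'(t) = 330·14/(t + 14)². Setting 330·14/(t+14)² = 330t/[(t+14)(58+t)] gives 14(58+t) = t(t+14), so t² = 14×58 = 812.
t* = √812 = 28.5 min.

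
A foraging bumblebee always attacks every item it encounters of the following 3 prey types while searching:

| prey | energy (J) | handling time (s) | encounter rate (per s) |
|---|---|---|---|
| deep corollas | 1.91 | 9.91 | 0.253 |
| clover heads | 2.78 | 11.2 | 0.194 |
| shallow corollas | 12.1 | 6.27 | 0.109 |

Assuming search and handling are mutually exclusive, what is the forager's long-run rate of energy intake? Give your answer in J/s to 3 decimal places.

0.368 J/s

Energy encountered per unit search time: 0.253×1.91 + 0.194×2.78 + 0.109×12.1 = 2.341 J/s.
Handling time per unit search time: 0.253×9.91 + 0.194×11.2 + 0.109×6.27 = 5.363.
Rate = 2.341/(1 + 5.363) = 0.368 J/s.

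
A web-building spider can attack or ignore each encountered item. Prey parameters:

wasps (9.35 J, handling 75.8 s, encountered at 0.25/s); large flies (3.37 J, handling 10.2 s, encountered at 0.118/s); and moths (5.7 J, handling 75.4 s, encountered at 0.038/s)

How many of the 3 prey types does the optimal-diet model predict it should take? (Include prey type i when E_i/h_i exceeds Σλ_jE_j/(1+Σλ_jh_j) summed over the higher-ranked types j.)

Rank by E/h (J/s): large flies 0.33, wasps 0.123, moths 0.0756. Include each in turn until the next type's E/h falls below the running intake rate.
Rate on top 1: 0.1805. wasps: 0.123 < 0.1805 → exclude; stop.
Optimal diet: large flies — 1 of 3 types.

1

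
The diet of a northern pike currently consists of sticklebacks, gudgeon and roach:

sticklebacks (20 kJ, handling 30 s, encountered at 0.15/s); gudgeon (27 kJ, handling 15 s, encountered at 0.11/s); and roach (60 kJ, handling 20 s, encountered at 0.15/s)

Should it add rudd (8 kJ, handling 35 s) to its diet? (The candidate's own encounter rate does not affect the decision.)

On sticklebacks, gudgeon and roach alone, R = ΣλE/(1+Σλh) = 14.97/10.15 = 1.475 kJ/s.
Profitability of rudd: 8/35 = 0.2286 kJ/s.
0.2286 < 1.475, so adding rudd would lower the average — exclude it.

No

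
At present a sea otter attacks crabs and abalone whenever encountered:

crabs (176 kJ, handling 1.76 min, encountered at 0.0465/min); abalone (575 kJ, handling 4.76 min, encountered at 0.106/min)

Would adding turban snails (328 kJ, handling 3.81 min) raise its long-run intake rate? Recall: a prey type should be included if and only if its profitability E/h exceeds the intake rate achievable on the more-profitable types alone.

Yes

On crabs and abalone alone, R = ΣλE/(1+Σλh) = 69.13/1.586 = 43.58 kJ/min.
turban snails: E/h = 328/3.81 = 86.09 kJ/min.
86.09 > 43.58, so adding turban snails raises the average — include it.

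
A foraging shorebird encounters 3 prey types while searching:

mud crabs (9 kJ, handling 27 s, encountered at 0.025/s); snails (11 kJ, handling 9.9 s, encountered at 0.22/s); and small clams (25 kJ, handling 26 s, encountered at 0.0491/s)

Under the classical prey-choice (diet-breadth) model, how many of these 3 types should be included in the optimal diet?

2

E/h in descending order: snails 1.11, small clams 0.962, mud crabs 0.333 kJ/s. The optimal diet is the largest prefix of this list for which every included type satisfies E_i/h_i > R on the types above it.
Rate on top 1: 0.7615. small clams: 0.962 > 0.7615 → include.
Rate on top 2: 0.8188. mud crabs: 0.333 < 0.8188 → exclude; stop.
Optimal diet: snails, small clams — 2 of 3 types.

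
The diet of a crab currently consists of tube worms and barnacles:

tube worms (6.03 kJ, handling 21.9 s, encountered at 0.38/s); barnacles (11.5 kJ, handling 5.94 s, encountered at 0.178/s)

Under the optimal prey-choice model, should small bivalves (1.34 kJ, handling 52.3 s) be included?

No

Intake rate on the current diet: R = (0.38×6.03 + 0.178×11.5) / (1 + 0.38×21.9 + 0.178×5.94) = 4.338/10.38 = 0.418 kJ/s.
Profitability of small bivalves: 1.34/52.3 = 0.02562 kJ/s.
Since 0.02562 < R, time spent handling small bivalves is better spent searching.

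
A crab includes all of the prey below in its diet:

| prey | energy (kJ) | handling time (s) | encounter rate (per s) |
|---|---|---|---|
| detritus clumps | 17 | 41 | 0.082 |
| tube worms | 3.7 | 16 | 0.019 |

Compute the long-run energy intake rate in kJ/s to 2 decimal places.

0.31 kJ/s

R = (0.082×17 + 0.019×3.7) / (1 + 0.082×41 + 0.019×16) = 1.464/4.666 = 0.3138 kJ/s.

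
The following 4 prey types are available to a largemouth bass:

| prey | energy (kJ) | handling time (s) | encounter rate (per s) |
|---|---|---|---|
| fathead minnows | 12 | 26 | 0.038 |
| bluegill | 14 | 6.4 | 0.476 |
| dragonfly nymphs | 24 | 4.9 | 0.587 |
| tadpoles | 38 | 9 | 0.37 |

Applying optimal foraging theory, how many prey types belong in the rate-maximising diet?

Profitabilities (E/h, kJ/s): dragonfly nymphs 4.9, tadpoles 4.22, bluegill 2.19, fathead minnows 0.462. Add prey in this order while the next type's profitability exceeds the intake rate on those already taken.
Rate on top 1: 3.634. tadpoles: 4.22 > 3.634 → include.
Rate on top 2: 3.906. bluegill: 2.19 < 3.906 → exclude; stop.
Optimal diet: dragonfly nymphs, tadpoles — 2 of 4 types.

2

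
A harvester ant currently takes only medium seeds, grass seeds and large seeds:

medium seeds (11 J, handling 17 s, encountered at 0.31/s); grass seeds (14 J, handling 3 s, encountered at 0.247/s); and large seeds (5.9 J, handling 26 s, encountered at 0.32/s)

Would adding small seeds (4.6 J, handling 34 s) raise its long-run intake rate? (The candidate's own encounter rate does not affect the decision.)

Current rate: (0.31×11 + 0.247×14 + 0.32×5.9)/(1 + 0.31×17 + 0.247×3 + 0.32×26) = 0.5711 J/s.
small seeds: E/h = 4.6/34 = 0.1353 J/s.
0.1353 < 0.5711, so adding small seeds would lower the average — exclude it.

No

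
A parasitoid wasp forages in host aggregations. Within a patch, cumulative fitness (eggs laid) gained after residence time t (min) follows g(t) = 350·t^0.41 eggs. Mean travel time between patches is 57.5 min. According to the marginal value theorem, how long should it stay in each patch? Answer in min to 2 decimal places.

39.96 min

Maximise g(t)/(T+t): set derivative to zero → g'(t)(T+t) = g(t).
g'(t) = 0.41·350·t^-0.59. Setting 0.41·350·t^-0.59 = 350·t^0.41/(57.5+t) gives 0.41(57.5+t) = t, so 0.59·t = 0.41×57.5.
t* = 0.41×57.5/0.59 = 39.96 min.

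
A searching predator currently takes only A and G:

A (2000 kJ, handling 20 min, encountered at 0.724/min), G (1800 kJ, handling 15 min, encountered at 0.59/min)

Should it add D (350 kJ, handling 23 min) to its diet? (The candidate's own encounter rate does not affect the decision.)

No

On A and G alone, R = ΣλE/(1+Σλh) = 2510/24.33 = 103.2 kJ/min.
Profitability of D: 350/23 = 15.22 kJ/min.
Since 15.22 < R, time spent handling D is better spent searching.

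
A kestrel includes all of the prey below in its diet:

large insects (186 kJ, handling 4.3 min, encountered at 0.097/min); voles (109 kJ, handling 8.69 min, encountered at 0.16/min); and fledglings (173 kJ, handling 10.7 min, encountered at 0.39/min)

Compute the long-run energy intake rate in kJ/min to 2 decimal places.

R = Σλ_iE_i / (1 + Σλ_ih_i)
Numerator: 0.097×186 + 0.16×109 + 0.39×173 = 103
Denominator: 1 + 0.097×4.3 + 0.16×8.69 + 0.39×10.7 = 6.981
R = 103/6.981 = 14.75 kJ/min

14.75 kJ/min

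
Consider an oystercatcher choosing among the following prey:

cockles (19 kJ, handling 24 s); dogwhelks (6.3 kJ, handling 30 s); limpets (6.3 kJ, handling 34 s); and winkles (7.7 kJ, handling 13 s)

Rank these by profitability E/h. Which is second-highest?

winkles

In descending order of E/h:
cockles: 19/24 = 0.792 kJ/s
winkles: 7.7/13 = 0.592 kJ/s
dogwhelks: 6.3/30 = 0.21 kJ/s
limpets: 6.3/34 = 0.185 kJ/s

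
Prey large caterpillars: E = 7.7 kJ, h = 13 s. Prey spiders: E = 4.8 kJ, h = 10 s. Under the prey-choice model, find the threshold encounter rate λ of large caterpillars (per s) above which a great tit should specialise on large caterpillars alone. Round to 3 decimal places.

Drop spiders once their profitability E₂/h₂ falls below the rate achievable on large caterpillars alone: E₂/h₂ = λE₁/(1 + λh₁).
Solve for λ: λE₁h₂ = E₂(1 + λh₁) → λ(E₁h₂ − E₂h₁) = E₂ → λ = E₂/(E₁h₂ − E₂h₁).
λ = 4.8/(7.7×10 − 4.8×13) = 4.8/14.6 = 0.3288 per s.

0.329 per s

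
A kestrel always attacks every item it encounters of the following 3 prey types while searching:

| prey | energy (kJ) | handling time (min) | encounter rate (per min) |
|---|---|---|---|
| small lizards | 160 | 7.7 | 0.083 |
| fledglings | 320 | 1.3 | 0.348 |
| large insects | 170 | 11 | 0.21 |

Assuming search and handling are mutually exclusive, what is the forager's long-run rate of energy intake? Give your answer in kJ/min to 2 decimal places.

36.43 kJ/min

R = Σλ_iE_i / (1 + Σλ_ih_i)
Numerator: 0.083×160 + 0.348×320 + 0.21×170 = 160.3
Denominator: 1 + 0.083×7.7 + 0.348×1.3 + 0.21×11 = 4.402
R = 160.3/4.402 = 36.43 kJ/min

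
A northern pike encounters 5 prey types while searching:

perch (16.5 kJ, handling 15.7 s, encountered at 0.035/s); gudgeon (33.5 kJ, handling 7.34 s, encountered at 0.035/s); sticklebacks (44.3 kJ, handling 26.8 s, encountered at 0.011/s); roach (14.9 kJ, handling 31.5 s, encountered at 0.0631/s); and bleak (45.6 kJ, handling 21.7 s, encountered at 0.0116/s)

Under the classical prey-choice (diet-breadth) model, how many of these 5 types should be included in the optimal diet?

3

Profitabilities (E/h, kJ/s): gudgeon 4.56, bleak 2.1, sticklebacks 1.65, perch 1.05, roach 0.473. Add prey in this order while the next type's profitability exceeds the intake rate on those already taken.
Rate on top 1: 0.9329. bleak: 2.1 > 0.9329 → include.
Rate on top 2: 1.128. sticklebacks: 1.65 > 1.128 → include.
Rate on top 3: 1.214. perch: 1.05 < 1.214 → exclude; stop.
Optimal diet: gudgeon, bleak, sticklebacks — 3 of 5 types.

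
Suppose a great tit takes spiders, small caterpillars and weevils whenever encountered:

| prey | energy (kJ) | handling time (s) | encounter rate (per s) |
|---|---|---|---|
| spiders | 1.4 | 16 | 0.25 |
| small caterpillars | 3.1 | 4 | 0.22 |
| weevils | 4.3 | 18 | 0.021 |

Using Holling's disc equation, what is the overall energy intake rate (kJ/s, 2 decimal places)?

0.18 kJ/s

R = Σλ_iE_i / (1 + Σλ_ih_i)
Numerator: 0.25×1.4 + 0.22×3.1 + 0.021×4.3 = 1.122
Denominator: 1 + 0.25×16 + 0.22×4 + 0.021×18 = 6.258
R = 1.122/6.258 = 0.1793 kJ/s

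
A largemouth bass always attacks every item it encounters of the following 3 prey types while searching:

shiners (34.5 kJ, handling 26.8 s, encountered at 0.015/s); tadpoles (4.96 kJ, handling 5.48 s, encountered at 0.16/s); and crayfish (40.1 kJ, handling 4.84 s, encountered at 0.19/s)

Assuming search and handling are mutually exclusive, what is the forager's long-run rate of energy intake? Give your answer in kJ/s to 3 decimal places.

2.792 kJ/s

R = Σλ_iE_i / (1 + Σλ_ih_i)
Numerator: 0.015×34.5 + 0.16×4.96 + 0.19×40.1 = 8.93
Denominator: 1 + 0.015×26.8 + 0.16×5.48 + 0.19×4.84 = 3.198
R = 8.93/3.198 = 2.792 kJ/s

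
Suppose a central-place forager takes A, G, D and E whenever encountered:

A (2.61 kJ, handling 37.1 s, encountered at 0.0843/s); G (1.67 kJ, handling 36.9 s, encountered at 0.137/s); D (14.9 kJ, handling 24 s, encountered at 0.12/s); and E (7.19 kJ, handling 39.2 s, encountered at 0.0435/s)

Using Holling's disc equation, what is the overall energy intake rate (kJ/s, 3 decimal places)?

Energy encountered per unit search time: 0.0843×2.61 + 0.137×1.67 + 0.12×14.9 + 0.0435×7.19 = 2.55 kJ/s.
Handling time per unit search time: 0.0843×37.1 + 0.137×36.9 + 0.12×24 + 0.0435×39.2 = 12.77.
Rate = 2.55/(1 + 12.77) = 0.1852 kJ/s.

0.185 kJ/s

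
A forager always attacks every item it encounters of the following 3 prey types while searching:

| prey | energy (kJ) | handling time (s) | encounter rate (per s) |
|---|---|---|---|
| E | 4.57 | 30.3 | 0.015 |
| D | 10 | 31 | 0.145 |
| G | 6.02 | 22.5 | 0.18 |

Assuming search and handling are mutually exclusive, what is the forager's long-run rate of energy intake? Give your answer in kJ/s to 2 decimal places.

0.26 kJ/s

Energy encountered per unit search time: 0.015×4.57 + 0.145×10 + 0.18×6.02 = 2.602 kJ/s.
Handling time per unit search time: 0.015×30.3 + 0.145×31 + 0.18×22.5 = 8.999.
Rate = 2.602/(1 + 8.999) = 0.2602 kJ/s.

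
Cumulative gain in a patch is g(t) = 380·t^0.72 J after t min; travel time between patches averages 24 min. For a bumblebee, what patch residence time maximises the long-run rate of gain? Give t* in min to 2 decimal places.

Maximise g(t)/(T+t): set derivative to zero → g'(t)(T+t) = g(t).
g'(t) = 0.72·380·t^-0.28. Setting 0.72·380·t^-0.28 = 380·t^0.72/(24+t) gives 0.72(24+t) = t, so 0.28·t = 0.72×24.
t* = 0.72×24/0.28 = 61.71 min.

61.71 min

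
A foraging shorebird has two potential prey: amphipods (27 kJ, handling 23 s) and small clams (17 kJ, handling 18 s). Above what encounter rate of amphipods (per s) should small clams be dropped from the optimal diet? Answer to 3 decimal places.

At the threshold, the rate on amphipods alone equals the profitability of small clams: λ·27/(1 + λ·23) = 17/18 = 0.9444.
Rearranging, λ(27 − 0.9444×23) = 0.9444, so λ = 0.9444/5.278 = 0.1789 per s.

0.179 per s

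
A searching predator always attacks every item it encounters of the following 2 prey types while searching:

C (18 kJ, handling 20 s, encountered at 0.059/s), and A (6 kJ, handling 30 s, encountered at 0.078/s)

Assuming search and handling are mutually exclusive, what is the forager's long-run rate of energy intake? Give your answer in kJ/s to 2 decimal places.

0.34 kJ/s

Energy encountered per unit search time: 0.059×18 + 0.078×6 = 1.53 kJ/s.
Handling time per unit search time: 0.059×20 + 0.078×30 = 3.52.
Rate = 1.53/(1 + 3.52) = 0.3385 kJ/s.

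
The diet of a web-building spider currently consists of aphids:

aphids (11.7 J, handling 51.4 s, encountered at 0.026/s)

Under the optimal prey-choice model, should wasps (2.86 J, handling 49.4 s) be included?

No

Current rate: (0.026×11.7)/(1 + 0.026×51.4) = 0.1302 J/s.
wasps: E/h = 2.86/49.4 = 0.05789 J/s.
0.05789 < 0.1302, so adding wasps would lower the average — exclude it.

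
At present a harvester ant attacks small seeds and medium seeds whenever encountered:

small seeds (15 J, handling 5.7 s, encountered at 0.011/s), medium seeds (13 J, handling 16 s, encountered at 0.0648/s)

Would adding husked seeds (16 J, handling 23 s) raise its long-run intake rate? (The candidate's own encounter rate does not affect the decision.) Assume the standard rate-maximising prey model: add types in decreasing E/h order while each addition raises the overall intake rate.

Intake rate on the current diet: R = (0.011×15 + 0.0648×13) / (1 + 0.011×5.7 + 0.0648×16) = 1.007/2.099 = 0.4798 J/s.
husked seeds: E/h = 16/23 = 0.6957 J/s.
Since 0.6957 > R, including husked seeds increases the long-run rate.

Yes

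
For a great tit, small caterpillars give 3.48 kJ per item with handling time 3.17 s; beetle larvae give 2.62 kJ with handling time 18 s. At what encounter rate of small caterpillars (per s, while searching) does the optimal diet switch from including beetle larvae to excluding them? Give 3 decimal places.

At the threshold, the rate on small caterpillars alone equals the profitability of beetle larvae: λ·3.48/(1 + λ·3.17) = 2.62/18 = 0.1456.
Rearranging, λ(3.48 − 0.1456×3.17) = 0.1456, so λ = 0.1456/3.019 = 0.04822 per s.

0.048 per s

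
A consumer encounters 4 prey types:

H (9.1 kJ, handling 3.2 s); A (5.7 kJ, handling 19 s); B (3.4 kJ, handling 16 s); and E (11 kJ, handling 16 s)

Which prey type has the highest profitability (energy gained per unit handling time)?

In descending order of E/h:
H: 9.1/3.2 = 2.84 kJ/s
E: 11/16 = 0.688 kJ/s
A: 5.7/19 = 0.3 kJ/s
B: 3.4/16 = 0.212 kJ/s

H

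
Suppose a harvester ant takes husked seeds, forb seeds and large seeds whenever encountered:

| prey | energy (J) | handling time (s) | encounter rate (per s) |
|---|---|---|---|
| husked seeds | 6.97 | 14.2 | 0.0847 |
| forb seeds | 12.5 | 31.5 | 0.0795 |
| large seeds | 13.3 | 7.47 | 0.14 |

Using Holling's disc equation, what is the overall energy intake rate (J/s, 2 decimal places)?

R = (0.0847×6.97 + 0.0795×12.5 + 0.14×13.3) / (1 + 0.0847×14.2 + 0.0795×31.5 + 0.14×7.47) = 3.446/5.753 = 0.599 J/s.

0.60 J/s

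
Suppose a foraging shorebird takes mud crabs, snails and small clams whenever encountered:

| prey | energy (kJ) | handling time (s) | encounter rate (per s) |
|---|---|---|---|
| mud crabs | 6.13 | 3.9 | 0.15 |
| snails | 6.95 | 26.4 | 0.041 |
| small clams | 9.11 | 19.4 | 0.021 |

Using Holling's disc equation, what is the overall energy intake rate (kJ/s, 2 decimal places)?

R = (0.15×6.13 + 0.041×6.95 + 0.021×9.11) / (1 + 0.15×3.9 + 0.041×26.4 + 0.021×19.4) = 1.396/3.075 = 0.4539 kJ/s.

0.45 kJ/s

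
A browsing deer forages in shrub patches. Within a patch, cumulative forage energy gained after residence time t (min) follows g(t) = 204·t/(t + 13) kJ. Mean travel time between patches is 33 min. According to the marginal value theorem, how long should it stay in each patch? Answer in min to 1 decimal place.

20.7 min

Maximise g(t)/(T+t): set derivative to zero → g'(t)(T+t) = g(t).
g'(t) = 204·13/(t + 13)². Setting 204·13/(t+13)² = 204t/[(t+13)(33+t)] gives 13(33+t) = t(t+13), so t² = 13×33 = 429.
t* = √429 = 20.71 min.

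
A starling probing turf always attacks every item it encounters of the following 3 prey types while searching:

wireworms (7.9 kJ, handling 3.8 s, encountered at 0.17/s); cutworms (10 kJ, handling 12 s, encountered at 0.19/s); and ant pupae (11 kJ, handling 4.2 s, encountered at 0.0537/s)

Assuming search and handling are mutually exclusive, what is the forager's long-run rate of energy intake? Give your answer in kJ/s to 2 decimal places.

0.92 kJ/s

R = Σλ_iE_i / (1 + Σλ_ih_i)
Numerator: 0.17×7.9 + 0.19×10 + 0.0537×11 = 3.834
Denominator: 1 + 0.17×3.8 + 0.19×12 + 0.0537×4.2 = 4.152
R = 3.834/4.152 = 0.9234 kJ/s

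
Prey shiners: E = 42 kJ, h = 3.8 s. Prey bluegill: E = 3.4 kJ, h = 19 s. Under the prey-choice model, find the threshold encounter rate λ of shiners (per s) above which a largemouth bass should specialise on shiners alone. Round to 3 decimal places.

0.004 per s

The zero-one rule: include bluegill iff E₂/h₂ > λE₁/(1+λh₁). Equality gives the switch point.
λE₁h₂ = E₂ + λE₂h₁ ⇒ λ = E₂/(E₁h₂ − E₂h₁) = 3.4/(798 − 12.92) = 0.004331 per s.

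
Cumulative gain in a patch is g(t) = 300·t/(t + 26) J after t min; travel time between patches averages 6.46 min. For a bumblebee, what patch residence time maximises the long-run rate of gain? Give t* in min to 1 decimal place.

By the marginal value theorem, leave when the instantaneous gain rate g'(t) equals the habitat-wide average g(t)/(T + t).
g'(t) = 300·26/(t + 26)². Setting 300·26/(t+26)² = 300t/[(t+26)(6.46+t)] gives 26(6.46+t) = t(t+26), so t² = 26×6.46 = 168.
t* = √168 = 12.96 min.

13.0 min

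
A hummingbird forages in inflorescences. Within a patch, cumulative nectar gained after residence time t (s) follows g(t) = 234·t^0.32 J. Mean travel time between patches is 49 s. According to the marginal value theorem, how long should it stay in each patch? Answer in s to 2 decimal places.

Optimal t* satisfies g'(t*) = g(t*)/(T + t*).
g'(t) = 0.32·234·t^-0.68. Setting 0.32·234·t^-0.68 = 234·t^0.32/(49+t) gives 0.32(49+t) = t, so 0.68·t = 0.32×49.
t* = 0.32×49/0.68 = 23.06 s.

23.06 s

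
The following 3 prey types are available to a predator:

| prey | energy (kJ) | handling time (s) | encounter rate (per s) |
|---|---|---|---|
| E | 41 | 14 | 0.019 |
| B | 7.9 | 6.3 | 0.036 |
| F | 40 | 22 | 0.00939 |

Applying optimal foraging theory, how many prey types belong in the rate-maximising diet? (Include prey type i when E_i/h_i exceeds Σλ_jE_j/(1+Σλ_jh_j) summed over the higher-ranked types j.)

E/h in descending order: E 2.93, F 1.82, B 1.25 kJ/s. The optimal diet is the largest prefix of this list for which every included type satisfies E_i/h_i > R on the types above it.
Rate on top 1: 0.6153. F: 1.82 > 0.6153 → include.
Rate on top 2: 0.7841. B: 1.25 > 0.7841 → include.
Optimal diet: E, F, B — 3 of 3 types.

3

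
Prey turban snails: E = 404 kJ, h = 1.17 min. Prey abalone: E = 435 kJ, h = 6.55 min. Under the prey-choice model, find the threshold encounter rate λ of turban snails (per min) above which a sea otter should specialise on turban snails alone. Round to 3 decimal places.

0.204 per min

At the threshold, the rate on turban snails alone equals the profitability of abalone: λ·404/(1 + λ·1.17) = 435/6.55 = 66.41.
Rearranging, λ(404 − 66.41×1.17) = 66.41, so λ = 66.41/326.3 = 0.2035 per min.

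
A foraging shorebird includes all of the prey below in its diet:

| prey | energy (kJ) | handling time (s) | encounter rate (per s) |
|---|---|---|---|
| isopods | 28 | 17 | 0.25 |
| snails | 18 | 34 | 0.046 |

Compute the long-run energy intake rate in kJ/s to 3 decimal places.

Energy encountered per unit search time: 0.25×28 + 0.046×18 = 7.828 kJ/s.
Handling time per unit search time: 0.25×17 + 0.046×34 = 5.814.
Rate = 7.828/(1 + 5.814) = 1.149 kJ/s.

1.149 kJ/s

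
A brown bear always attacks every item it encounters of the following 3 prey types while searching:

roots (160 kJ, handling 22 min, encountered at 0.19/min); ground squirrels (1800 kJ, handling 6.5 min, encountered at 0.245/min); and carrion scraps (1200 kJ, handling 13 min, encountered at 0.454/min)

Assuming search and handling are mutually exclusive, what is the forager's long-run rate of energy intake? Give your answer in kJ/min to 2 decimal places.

80.18 kJ/min

Energy encountered per unit search time: 0.19×160 + 0.245×1800 + 0.454×1200 = 1016 kJ/min.
Handling time per unit search time: 0.19×22 + 0.245×6.5 + 0.454×13 = 11.67.
Rate = 1016/(1 + 11.67) = 80.18 kJ/min.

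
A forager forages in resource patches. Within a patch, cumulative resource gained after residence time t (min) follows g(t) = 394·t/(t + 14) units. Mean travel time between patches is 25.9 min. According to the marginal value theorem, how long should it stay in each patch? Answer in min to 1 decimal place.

By the marginal value theorem, leave when the instantaneous gain rate g'(t) equals the habitat-wide average g(t)/(T + t).
g'(t) = 394·14/(t + 14)². Setting 394·14/(t+14)² = 394t/[(t+14)(25.9+t)] gives 14(25.9+t) = t(t+14), so t² = 14×25.9 = 362.6.
t* = √362.6 = 19.04 min.

19.0 min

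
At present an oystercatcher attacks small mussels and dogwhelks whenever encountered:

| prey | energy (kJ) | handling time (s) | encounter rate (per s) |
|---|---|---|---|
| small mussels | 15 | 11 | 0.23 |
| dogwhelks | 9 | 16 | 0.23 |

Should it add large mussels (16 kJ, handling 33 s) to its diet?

On small mussels and dogwhelks alone, R = ΣλE/(1+Σλh) = 5.52/7.21 = 0.7656 kJ/s.
Profitability of large mussels: 16/33 = 0.4848 kJ/s.
Since 0.4848 < R, time spent handling large mussels is better spent searching.

No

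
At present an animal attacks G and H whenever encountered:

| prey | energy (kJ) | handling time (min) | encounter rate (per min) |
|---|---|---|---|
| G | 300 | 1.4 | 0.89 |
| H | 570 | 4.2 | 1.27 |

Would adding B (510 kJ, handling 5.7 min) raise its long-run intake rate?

Current rate: (0.89×300 + 1.27×570)/(1 + 0.89×1.4 + 1.27×4.2) = 130.7 kJ/min.
Profitability of B: 510/5.7 = 89.47 kJ/min.
89.47 < 130.7, so adding B would lower the average — exclude it.

No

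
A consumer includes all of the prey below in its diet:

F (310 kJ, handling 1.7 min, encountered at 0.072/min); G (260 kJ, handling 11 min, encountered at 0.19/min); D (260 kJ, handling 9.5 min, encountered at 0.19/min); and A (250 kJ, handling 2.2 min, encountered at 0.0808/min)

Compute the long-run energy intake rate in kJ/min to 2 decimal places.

27.20 kJ/min

Energy encountered per unit search time: 0.072×310 + 0.19×260 + 0.19×260 + 0.0808×250 = 141.3 kJ/min.
Handling time per unit search time: 0.072×1.7 + 0.19×11 + 0.19×9.5 + 0.0808×2.2 = 4.195.
Rate = 141.3/(1 + 4.195) = 27.2 kJ/min.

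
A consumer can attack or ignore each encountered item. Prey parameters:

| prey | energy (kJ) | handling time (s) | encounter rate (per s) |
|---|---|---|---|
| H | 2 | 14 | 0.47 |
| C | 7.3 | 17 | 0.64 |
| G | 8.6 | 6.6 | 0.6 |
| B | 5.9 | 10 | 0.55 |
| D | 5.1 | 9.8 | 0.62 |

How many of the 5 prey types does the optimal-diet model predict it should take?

1

E/h in descending order: G 1.3, B 0.59, D 0.52, C 0.429, H 0.143 kJ/s. The optimal diet is the largest prefix of this list for which every included type satisfies E_i/h_i > R on the types above it.
Rate on top 1: 1.04. B: 0.59 < 1.04 → exclude; stop.
Optimal diet: G — 1 of 5 types.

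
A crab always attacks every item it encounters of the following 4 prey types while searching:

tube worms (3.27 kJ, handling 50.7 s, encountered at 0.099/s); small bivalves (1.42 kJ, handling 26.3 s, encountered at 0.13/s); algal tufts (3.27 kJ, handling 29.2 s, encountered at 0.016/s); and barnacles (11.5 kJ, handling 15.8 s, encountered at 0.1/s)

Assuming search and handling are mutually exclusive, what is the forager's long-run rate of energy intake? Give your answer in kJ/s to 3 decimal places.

0.149 kJ/s

R = (0.099×3.27 + 0.13×1.42 + 0.016×3.27 + 0.1×11.5) / (1 + 0.099×50.7 + 0.13×26.3 + 0.016×29.2 + 0.1×15.8) = 1.711/11.49 = 0.1489 kJ/s.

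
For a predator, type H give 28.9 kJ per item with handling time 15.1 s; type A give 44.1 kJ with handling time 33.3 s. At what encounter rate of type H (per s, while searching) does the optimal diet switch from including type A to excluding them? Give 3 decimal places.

Drop type A once their profitability E₂/h₂ falls below the rate achievable on type H alone: E₂/h₂ = λE₁/(1 + λh₁).
Solve for λ: λE₁h₂ = E₂(1 + λh₁) → λ(E₁h₂ − E₂h₁) = E₂ → λ = E₂/(E₁h₂ − E₂h₁).
λ = 44.1/(28.9×33.3 − 44.1×15.1) = 44.1/296.5 = 0.1488 per s.

0.149 per s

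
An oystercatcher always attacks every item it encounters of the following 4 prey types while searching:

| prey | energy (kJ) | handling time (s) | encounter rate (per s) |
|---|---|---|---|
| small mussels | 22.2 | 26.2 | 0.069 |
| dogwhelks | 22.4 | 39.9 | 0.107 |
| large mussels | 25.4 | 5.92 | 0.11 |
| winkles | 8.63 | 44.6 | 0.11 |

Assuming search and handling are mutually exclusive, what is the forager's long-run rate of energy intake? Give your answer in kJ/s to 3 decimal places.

R = (0.069×22.2 + 0.107×22.4 + 0.11×25.4 + 0.11×8.63) / (1 + 0.069×26.2 + 0.107×39.9 + 0.11×5.92 + 0.11×44.6) = 7.672/12.63 = 0.6072 kJ/s.

0.607 kJ/s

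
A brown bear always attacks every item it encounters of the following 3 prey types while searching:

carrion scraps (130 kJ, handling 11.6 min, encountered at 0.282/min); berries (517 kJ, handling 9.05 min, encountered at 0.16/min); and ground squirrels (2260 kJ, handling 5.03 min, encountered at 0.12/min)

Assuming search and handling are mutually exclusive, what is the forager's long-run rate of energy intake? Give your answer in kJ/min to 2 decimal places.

R = Σλ_iE_i / (1 + Σλ_ih_i)
Numerator: 0.282×130 + 0.16×517 + 0.12×2260 = 390.6
Denominator: 1 + 0.282×11.6 + 0.16×9.05 + 0.12×5.03 = 6.323
R = 390.6/6.323 = 61.77 kJ/min

61.77 kJ/min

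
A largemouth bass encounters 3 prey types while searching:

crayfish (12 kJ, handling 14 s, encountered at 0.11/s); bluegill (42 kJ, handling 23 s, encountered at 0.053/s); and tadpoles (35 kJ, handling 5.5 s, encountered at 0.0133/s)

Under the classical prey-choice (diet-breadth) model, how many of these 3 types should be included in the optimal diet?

2

Rank by E/h (kJ/s): tadpoles 6.36, bluegill 1.83, crayfish 0.857. Include each in turn until the next type's E/h falls below the running intake rate.
Rate on top 1: 0.4338. bluegill: 1.83 > 0.4338 → include.
Rate on top 2: 1.174. crayfish: 0.857 < 1.174 → exclude; stop.
Optimal diet: tadpoles, bluegill — 2 of 3 types.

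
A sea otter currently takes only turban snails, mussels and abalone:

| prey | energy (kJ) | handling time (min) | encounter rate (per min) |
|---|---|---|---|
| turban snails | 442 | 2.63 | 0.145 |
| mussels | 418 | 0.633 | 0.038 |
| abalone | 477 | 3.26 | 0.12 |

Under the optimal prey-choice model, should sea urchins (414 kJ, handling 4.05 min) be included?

Yes

Current rate: (0.145×442 + 0.038×418 + 0.12×477)/(1 + 0.145×2.63 + 0.038×0.633 + 0.12×3.26) = 76.37 kJ/min.
Profitability of sea urchins: 414/4.05 = 102.2 kJ/min.
Since 102.2 > R, including sea urchins increases the long-run rate.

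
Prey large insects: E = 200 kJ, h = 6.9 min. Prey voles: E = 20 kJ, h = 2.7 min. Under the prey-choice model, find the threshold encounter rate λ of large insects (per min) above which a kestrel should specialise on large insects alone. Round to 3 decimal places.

0.050 per min

Drop voles once their profitability E₂/h₂ falls below the rate achievable on large insects alone: E₂/h₂ = λE₁/(1 + λh₁).
Solve for λ: λE₁h₂ = E₂(1 + λh₁) → λ(E₁h₂ − E₂h₁) = E₂ → λ = E₂/(E₁h₂ − E₂h₁).
λ = 20/(200×2.7 − 20×6.9) = 20/402 = 0.04975 per min.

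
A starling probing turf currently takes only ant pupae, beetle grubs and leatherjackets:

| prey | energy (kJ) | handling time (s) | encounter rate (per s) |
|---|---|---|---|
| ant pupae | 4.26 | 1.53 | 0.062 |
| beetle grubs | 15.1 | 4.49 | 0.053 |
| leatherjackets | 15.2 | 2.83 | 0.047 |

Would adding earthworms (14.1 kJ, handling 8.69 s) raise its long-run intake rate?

Intake rate on the current diet: R = (0.062×4.26 + 0.053×15.1 + 0.047×15.2) / (1 + 0.062×1.53 + 0.053×4.49 + 0.047×2.83) = 1.779/1.466 = 1.214 kJ/s.
Profitability of earthworms: 14.1/8.69 = 1.623 kJ/s.
Since 1.623 > R, including earthworms increases the long-run rate.

Yes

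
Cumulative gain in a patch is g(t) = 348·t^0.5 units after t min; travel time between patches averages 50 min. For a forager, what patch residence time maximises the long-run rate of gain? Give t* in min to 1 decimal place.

By the marginal value theorem, leave when the instantaneous gain rate g'(t) equals the habitat-wide average g(t)/(T + t).
g'(t) = 0.5·348·t^-0.5. Setting 0.5·348·t^-0.5 = 348·t^0.5/(50+t) gives 0.5(50+t) = t, so 0.50·t = 0.5×50.
t* = 0.5×50/0.50 = 50 min.

50.0 min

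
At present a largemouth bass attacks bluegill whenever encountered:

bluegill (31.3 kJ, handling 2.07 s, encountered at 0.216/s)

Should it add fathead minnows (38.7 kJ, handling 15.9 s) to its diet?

Current rate: (0.216×31.3)/(1 + 0.216×2.07) = 4.672 kJ/s.
Profitability of fathead minnows: 38.7/15.9 = 2.434 kJ/s.
Since 2.434 < R, time spent handling fathead minnows is better spent searching.

No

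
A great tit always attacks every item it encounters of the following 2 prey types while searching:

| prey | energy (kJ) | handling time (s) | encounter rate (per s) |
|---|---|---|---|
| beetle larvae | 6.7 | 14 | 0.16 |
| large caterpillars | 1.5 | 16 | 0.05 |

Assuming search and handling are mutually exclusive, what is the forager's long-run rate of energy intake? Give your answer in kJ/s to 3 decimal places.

R = Σλ_iE_i / (1 + Σλ_ih_i)
Numerator: 0.16×6.7 + 0.05×1.5 = 1.147
Denominator: 1 + 0.16×14 + 0.05×16 = 4.04
R = 1.147/4.04 = 0.2839 kJ/s

0.284 kJ/s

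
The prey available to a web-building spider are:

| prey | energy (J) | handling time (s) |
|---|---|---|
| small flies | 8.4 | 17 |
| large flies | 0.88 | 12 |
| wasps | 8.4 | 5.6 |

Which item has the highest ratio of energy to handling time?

wasps

In descending order of E/h:
wasps: 8.4/5.6 = 1.5 J/s
small flies: 8.4/17 = 0.494 J/s
large flies: 0.88/12 = 0.0733 J/s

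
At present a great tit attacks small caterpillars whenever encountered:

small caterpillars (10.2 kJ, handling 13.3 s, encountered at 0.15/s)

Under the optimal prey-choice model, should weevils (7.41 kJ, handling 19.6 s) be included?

No

Current rate: (0.15×10.2)/(1 + 0.15×13.3) = 0.5109 kJ/s.
weevils: E/h = 7.41/19.6 = 0.3781 kJ/s.
0.3781 < 0.5109, so adding weevils would lower the average — exclude it.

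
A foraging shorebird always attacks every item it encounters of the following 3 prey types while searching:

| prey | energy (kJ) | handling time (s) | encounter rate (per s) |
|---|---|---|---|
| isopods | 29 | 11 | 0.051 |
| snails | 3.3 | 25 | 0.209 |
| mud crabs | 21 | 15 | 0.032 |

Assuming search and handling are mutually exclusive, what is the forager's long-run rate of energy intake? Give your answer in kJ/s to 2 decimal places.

0.39 kJ/s

Energy encountered per unit search time: 0.051×29 + 0.209×3.3 + 0.032×21 = 2.841 kJ/s.
Handling time per unit search time: 0.051×11 + 0.209×25 + 0.032×15 = 6.266.
Rate = 2.841/(1 + 6.266) = 0.391 kJ/s.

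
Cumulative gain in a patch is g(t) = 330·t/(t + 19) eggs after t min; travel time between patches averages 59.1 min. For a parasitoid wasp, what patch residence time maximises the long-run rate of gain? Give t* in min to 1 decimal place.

33.5 min

Maximise g(t)/(T+t): set derivative to zero → g'(t)(T+t) = g(t).
g'(t) = 330·19/(t + 19)². Setting 330·19/(t+19)² = 330t/[(t+19)(59.1+t)] gives 19(59.1+t) = t(t+19), so t² = 19×59.1 = 1123.
t* = √1123 = 33.51 min.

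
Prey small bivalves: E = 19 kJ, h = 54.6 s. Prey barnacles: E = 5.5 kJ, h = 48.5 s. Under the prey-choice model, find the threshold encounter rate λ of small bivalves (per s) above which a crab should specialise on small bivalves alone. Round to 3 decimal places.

0.009 per s

Drop barnacles once their profitability E₂/h₂ falls below the rate achievable on small bivalves alone: E₂/h₂ = λE₁/(1 + λh₁).
Solve for λ: λE₁h₂ = E₂(1 + λh₁) → λ(E₁h₂ − E₂h₁) = E₂ → λ = E₂/(E₁h₂ − E₂h₁).
λ = 5.5/(19×48.5 − 5.5×54.6) = 5.5/621.2 = 0.008854 per s.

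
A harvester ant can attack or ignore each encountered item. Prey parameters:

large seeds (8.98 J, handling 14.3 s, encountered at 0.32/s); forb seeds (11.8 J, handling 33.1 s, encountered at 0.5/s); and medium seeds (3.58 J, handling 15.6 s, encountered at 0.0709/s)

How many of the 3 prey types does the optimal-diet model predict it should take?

Profitabilities (E/h, J/s): large seeds 0.628, forb seeds 0.356, medium seeds 0.229. Add prey in this order while the next type's profitability exceeds the intake rate on those already taken.
Rate on top 1: 0.5154. forb seeds: 0.356 < 0.5154 → exclude; stop.
Optimal diet: large seeds — 1 of 3 types.

1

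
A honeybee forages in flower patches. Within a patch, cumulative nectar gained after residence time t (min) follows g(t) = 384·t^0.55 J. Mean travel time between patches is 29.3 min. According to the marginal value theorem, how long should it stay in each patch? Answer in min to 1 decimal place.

35.8 min

Optimal t* satisfies g'(t*) = g(t*)/(T + t*).
g'(t) = 0.55·384·t^-0.45. Setting 0.55·384·t^-0.45 = 384·t^0.55/(29.3+t) gives 0.55(29.3+t) = t, so 0.45·t = 0.55×29.3.
t* = 0.55×29.3/0.45 = 35.81 min.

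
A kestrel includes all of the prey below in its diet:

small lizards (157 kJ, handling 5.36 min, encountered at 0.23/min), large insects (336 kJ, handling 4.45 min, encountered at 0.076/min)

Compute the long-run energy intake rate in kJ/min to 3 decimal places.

R = Σλ_iE_i / (1 + Σλ_ih_i)
Numerator: 0.23×157 + 0.076×336 = 61.65
Denominator: 1 + 0.23×5.36 + 0.076×4.45 = 2.571
R = 61.65/2.571 = 23.98 kJ/min

23.977 kJ/min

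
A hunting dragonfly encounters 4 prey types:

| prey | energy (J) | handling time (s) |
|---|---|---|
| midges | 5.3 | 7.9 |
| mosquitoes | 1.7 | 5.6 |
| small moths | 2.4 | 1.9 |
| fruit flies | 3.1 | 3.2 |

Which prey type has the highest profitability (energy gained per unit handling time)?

Profitability E/h (J/s): midges = 5.3/7.9 = 0.671, mosquitoes = 1.7/5.6 = 0.304, small moths = 2.4/1.9 = 1.26, fruit flies = 3.1/3.2 = 0.969.
Ranked: small moths > fruit flies > midges > mosquitoes.

small moths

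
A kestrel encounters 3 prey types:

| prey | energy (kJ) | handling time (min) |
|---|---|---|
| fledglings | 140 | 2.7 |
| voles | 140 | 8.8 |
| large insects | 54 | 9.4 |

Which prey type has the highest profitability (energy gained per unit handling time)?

fledglings

Profitability E/h (kJ/min): fledglings = 140/2.7 = 51.9, voles = 140/8.8 = 15.9, large insects = 54/9.4 = 5.74.
Ranked: fledglings > voles > large insects.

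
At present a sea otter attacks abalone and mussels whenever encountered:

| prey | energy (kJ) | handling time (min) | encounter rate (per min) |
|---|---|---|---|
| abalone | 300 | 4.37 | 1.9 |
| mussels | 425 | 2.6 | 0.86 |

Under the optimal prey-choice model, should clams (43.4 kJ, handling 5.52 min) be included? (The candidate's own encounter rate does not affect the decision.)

No

Intake rate on the current diet: R = (1.9×300 + 0.86×425) / (1 + 1.9×4.37 + 0.86×2.6) = 935.5/11.54 = 81.07 kJ/min.
Profitability of clams: 43.4/5.52 = 7.862 kJ/min.
Since 7.862 < R, time spent handling clams is better spent searching.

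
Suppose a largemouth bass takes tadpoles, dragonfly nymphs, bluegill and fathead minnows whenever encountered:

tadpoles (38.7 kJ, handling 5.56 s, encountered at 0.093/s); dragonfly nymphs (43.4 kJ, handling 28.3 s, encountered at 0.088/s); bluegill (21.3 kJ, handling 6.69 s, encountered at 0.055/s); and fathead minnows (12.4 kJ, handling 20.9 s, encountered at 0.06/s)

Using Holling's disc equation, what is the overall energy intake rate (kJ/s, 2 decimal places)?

1.66 kJ/s

R = (0.093×38.7 + 0.088×43.4 + 0.055×21.3 + 0.06×12.4) / (1 + 0.093×5.56 + 0.088×28.3 + 0.055×6.69 + 0.06×20.9) = 9.334/5.629 = 1.658 kJ/s.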